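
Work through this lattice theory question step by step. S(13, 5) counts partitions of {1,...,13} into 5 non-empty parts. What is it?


S(n,k) = k*S(n-1,k) + S(n-1,k-1).
S(12,5) = 1379400, S(12,4) = 611501
S(13,5) = 5*1379400 + 611501 = 6897000 + 611501
S(13,5) = 7508501


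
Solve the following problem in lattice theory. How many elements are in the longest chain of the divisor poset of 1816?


A chain is a totally ordered subset; we count the number of elements in a maximum chain.
Compute, for each element x, the size of the longest chain ending at x:
  1: 1
  2: 2
  227: 2
  4: 3
  8: 4
  454: 3
  ...
A maximum chain: 1 < 2 < 4 < 8 < 1816
Number of elements in the longest chain: 5


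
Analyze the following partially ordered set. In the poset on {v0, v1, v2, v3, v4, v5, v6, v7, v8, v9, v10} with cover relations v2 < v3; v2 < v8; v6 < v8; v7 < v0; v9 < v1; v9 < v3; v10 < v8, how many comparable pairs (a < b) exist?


A comparable pair {a,b} has a < b or b < a in the order.
Count unordered pairs where one element is strictly below the other.
Examples: {v0,v7}, {v1,v9}, {v2,v3}, {v2,v8}, ...
Total comparable pairs: 7


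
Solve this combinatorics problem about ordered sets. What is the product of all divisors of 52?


Divisors of 52: [1, 2, 4, 13, 26, 52]
Product = n^(d(n)/2) = 52^(6/2)
Product = 140608


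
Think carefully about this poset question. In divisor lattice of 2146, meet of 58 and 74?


In a divisor lattice, meet = gcd (greatest common divisor).
By Euclidean algorithm or factoring: gcd(58,74) = 2


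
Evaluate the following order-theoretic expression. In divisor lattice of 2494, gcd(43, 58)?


Meet=gcd.
gcd(43,58)=1


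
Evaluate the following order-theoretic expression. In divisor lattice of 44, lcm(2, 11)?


Join=lcm.
gcd(2,11)=1
lcm=22


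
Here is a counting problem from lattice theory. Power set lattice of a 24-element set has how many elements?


Power set = 2^n.
2^24 = 16777216


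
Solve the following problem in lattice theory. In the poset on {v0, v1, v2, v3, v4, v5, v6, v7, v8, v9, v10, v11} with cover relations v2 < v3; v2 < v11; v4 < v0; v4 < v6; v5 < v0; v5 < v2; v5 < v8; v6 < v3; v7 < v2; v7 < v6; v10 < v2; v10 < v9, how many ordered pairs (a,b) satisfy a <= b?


The order relation is {(a,b) : a <= b}, reflexive so it includes (a,a).
Examples: (v0,v0), (v1,v1), (v10,v10), (v10,v11), (v10,v2), ...
Total ordered pairs: 31


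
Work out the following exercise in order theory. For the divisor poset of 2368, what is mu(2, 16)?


In a divisor lattice, mu(a,b) = mu(b/a) where mu is the classical Mobius function.
b/a = 16/2 = 8
Prime factorization of 8: primes [2]
8 is not squarefree, so mu(8) = 0


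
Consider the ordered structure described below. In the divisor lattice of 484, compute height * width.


Height = length of longest chain minus 1; width = size of largest antichain.
A maximum chain: 1 | 11 | 121 | 242 | 484  (height 4).
A maximum antichain: {4, 22, 121}  (width 3).
Product = 4 * 3 = 12


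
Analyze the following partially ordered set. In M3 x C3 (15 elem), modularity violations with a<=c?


Modular law: if a <= c then a v (b ^ c) = (a v b) ^ c.
Check all triples (a,b,c) with a <= c among 15 elements.
This lattice is modular (diamonds M_m and their chain-products are modular).
Total violating triples: 0


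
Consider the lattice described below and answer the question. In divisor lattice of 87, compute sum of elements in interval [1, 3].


Interval [1,3] in divisors of 87: [1, 3]
Sum = 4


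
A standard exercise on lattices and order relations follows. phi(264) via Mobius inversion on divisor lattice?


phi(n) = n * prod_{p|n} (1 - 1/p).
Prime divisors of 264: [2, 3, 11]
phi(264) = 264 * (1 - 1/2) * (1 - 1/3) * (1 - 1/11)
phi(264) = 80


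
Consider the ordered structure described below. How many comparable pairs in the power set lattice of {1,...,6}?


A comparable pair {a,b} has a < b or b < a in the order.
Count unordered pairs where one element is strictly below the other.
Examples: {{},{1}}, {{},{2}}, {{},{3}}, {{},{4}}, ...
Total comparable pairs: 665


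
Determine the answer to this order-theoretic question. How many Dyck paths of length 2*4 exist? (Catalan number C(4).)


C(n) = C(2n, n) / (n+1).
C(8, 4) = 70
C(4) = 70 / 5 = 14


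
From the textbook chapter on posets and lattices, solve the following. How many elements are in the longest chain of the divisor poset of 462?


A chain is a totally ordered subset; we count the number of elements in a maximum chain.
Compute, for each element x, the size of the longest chain ending at x:
  1: 1
  2: 2
  3: 2
  7: 2
  11: 2
  6: 3
  ...
A maximum chain: 1 < 2 < 6 < 42 < 462
Number of elements in the longest chain: 5


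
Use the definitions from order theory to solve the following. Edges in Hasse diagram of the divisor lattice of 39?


A cover relation a -< b holds when a < b with no c strictly between.
Cover relations:
  1 -< 3
  1 -< 13
  3 -< 39
  13 -< 39
Total: 4


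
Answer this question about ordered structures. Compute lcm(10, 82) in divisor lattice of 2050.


In a divisor lattice, join = lcm (least common multiple).
gcd(10,82) = 2
lcm(10,82) = 10*82/gcd = 820/2 = 410


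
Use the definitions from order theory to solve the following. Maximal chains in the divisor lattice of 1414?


A maximal chain goes from the minimum element to a maximal element via cover relations.
Counting all min-to-max paths in the cover graph.
Total maximal chains: 6


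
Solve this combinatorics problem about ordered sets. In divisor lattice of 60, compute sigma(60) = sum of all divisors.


sigma(n) = sum of divisors.
Divisors of 60: [1, 2, 3, 4, 5, 6, 10, 12, 15, 20, 30, 60]
Sum = 168


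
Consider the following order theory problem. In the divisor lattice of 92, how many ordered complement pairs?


Complement pair (a,b): a meet b = bottom, a join b = top.
Here: gcd(a,b)=1 and lcm(a,b)=92, i.e. a*b=92 with a,b coprime.
Pairs found: (1,92), (4,23), (23,4), (92,1)
Total ordered pairs: 4


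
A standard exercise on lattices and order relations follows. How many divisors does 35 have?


Divisors of 35: [1, 5, 7, 35]
Count: 4


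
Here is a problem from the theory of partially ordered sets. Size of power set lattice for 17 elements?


Power set = 2^n.
2^17 = 131072


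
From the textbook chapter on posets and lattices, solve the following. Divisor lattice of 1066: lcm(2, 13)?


Join=lcm.
gcd(2,13)=1
lcm=26


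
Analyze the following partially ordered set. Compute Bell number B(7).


B(n) = number of set partitions of an n-element set.
B(n) satisfies the recurrence: B(n+1) = sum_k C(n,k)*B(k).
B(7) = 877


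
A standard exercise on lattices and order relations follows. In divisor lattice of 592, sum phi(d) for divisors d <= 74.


Divisors of 592 up to 74: [1, 2, 4, 8, 16, 37, 74]
phi values: [1, 1, 2, 4, 8, 36, 36]
Sum = 88


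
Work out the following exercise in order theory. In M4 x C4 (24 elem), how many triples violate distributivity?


Distributive law: a ^ (b v c) = (a ^ b) v (a ^ c).
Check all 24^3 = 13824 ordered triples (a,b,c).
  e.g. a=(a1,0), b=(a2,0), c=(a3,0): lhs=(a1,0) != rhs=(0,0)
  e.g. a=(a1,0), b=(a2,0), c=(a3,1): lhs=(a1,0) != rhs=(0,0)
Total violating triples: 1536


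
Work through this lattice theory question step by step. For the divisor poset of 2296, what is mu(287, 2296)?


In a divisor lattice, mu(a,b) = mu(b/a) where mu is the classical Mobius function.
b/a = 2296/287 = 8
Prime factorization of 8: primes [2]
8 is not squarefree, so mu(8) = 0


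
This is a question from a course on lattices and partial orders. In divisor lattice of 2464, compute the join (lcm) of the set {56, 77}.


In a divisor lattice, join = lcm (least common multiple).
Compute lcm iteratively: start with first element, then lcm(current, next).
Elements: [56, 77]
lcm(56,77) = 616
Final lcm = 616


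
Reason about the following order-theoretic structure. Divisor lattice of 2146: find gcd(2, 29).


In a divisor lattice, meet = gcd (greatest common divisor).
By Euclidean algorithm or factoring: gcd(2,29) = 1


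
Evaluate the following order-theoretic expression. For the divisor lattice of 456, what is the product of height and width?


Height = length of longest chain minus 1; width = size of largest antichain.
A maximum chain: 1 | 19 | 57 | 114 | 228 | 456  (height 5).
A maximum antichain: {4, 6, 38, 57}  (width 4).
Product = 5 * 4 = 20


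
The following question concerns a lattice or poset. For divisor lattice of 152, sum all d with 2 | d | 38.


Interval [2,38] in divisors of 152: [2, 38]
Sum = 40


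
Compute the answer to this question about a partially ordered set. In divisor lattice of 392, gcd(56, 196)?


Meet=gcd.
gcd(56,196)=28


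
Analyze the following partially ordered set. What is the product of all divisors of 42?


Divisors of 42: [1, 2, 3, 6, 7, 14, 21, 42]
Product = n^(d(n)/2) = 42^(8/2)
Product = 3111696


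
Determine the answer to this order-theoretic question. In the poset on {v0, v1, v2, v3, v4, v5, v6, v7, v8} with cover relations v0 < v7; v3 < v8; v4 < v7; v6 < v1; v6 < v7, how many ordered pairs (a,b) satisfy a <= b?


The order relation is {(a,b) : a <= b}, reflexive so it includes (a,a).
Examples: (v0,v0), (v0,v7), (v1,v1), (v2,v2), (v3,v3), ...
Total ordered pairs: 14


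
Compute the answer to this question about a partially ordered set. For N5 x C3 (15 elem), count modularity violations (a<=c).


Modular law: if a <= c then a v (b ^ c) = (a v b) ^ c.
Check all triples (a,b,c) with a <= c among 15 elements.
  e.g. a=(a,0), b=(c,0), c=(b,0): lhs=(a,0) != rhs=(b,0)
  e.g. a=(a,0), b=(c,1), c=(b,0): lhs=(a,0) != rhs=(b,0)
Total violating triples: 18


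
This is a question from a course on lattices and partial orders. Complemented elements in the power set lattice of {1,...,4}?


An element a is complemented if some b has a meet b = bottom, a join b = top.
every subset A has complement S\A, so all elements are complemented.
Complemented elements: {}, {1}, {2}, {3}, {4}, {1,2}, ... (10 more)
Count: 16


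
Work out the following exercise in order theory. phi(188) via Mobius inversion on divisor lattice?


phi(n) = n * prod_{p|n} (1 - 1/p).
Prime divisors of 188: [2, 47]
phi(188) = 188 * (1 - 1/2) * (1 - 1/47)
phi(188) = 92


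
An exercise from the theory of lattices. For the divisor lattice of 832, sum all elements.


sigma(n) = sum of divisors.
Divisors of 832: [1, 2, 4, 8, 13, 16, 26, 32, 52, 64, 104, 208, 416, 832]
Sum = 1778


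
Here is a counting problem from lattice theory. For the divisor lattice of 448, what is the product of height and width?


Height = length of longest chain minus 1; width = size of largest antichain.
A maximum chain: 1 | 7 | 14 | 28 | 56 | 112 | 224 | 448  (height 7).
A maximum antichain: {2, 7}  (width 2).
Product = 7 * 2 = 14


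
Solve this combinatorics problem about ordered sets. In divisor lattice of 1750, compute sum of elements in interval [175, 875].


Interval [175,875] in divisors of 1750: [175, 875]
Sum = 1050


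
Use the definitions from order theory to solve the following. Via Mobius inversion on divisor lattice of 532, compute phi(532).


phi(n) = n * prod_{p|n} (1 - 1/p).
Prime divisors of 532: [2, 7, 19]
phi(532) = 532 * (1 - 1/2) * (1 - 1/7) * (1 - 1/19)
phi(532) = 216


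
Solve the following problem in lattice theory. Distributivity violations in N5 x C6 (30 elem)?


Distributive law: a ^ (b v c) = (a ^ b) v (a ^ c).
Check all 30^3 = 27000 ordered triples (a,b,c).
  e.g. a=(b,0), b=(a,0), c=(c,0): lhs=(b,0) != rhs=(a,0)
  e.g. a=(b,0), b=(a,0), c=(c,1): lhs=(b,0) != rhs=(a,0)
Total violating triples: 432


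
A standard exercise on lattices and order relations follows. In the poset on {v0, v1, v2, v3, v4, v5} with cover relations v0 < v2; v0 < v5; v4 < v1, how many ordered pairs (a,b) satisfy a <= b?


The order relation is {(a,b) : a <= b}, reflexive so it includes (a,a).
Examples: (v0,v0), (v0,v2), (v0,v5), (v1,v1), (v2,v2), ...
Total ordered pairs: 9


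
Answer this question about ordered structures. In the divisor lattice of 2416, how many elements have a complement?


An element a is complemented if some b has a meet b = bottom, a join b = top.
a is complemented iff gcd(a, n/a)=1, i.e. a is a unitary divisor of 2416.
Complemented elements: 1, 16, 151, 2416
Count: 4


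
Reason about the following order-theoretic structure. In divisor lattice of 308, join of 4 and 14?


In a divisor lattice, join = lcm (least common multiple).
gcd(4,14) = 2
lcm(4,14) = 4*14/gcd = 56/2 = 28


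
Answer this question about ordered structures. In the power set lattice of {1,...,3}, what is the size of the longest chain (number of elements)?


A chain is a totally ordered subset; we count the number of elements in a maximum chain.
Compute, for each element x, the size of the longest chain ending at x:
  {}: 1
  {1}: 2
  {2}: 2
  {3}: 2
  {1,2}: 3
  {1,3}: 3
  ...
A maximum chain: {} < {1} < {1,2} < {1,2,3}
Number of elements in the longest chain: 4


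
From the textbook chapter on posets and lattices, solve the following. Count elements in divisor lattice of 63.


Divisors of 63: [1, 3, 7, 9, 21, 63]
Count: 6


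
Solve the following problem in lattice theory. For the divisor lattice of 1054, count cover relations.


A cover relation a -< b holds when a < b with no c strictly between.
Cover relations:
  1 -< 2
  1 -< 17
  1 -< 31
  2 -< 34
  2 -< 62
  17 -< 34
  17 -< 527
  31 -< 62
  ...4 more
Total: 12


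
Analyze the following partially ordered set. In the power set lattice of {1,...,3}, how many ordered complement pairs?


Complement pair (a,b): a meet b = bottom, a join b = top.
Here: A intersect B = {} and A union B = {1,...,3}.
Pairs found: ({},{1,2,3}), ({1},{2,3}), ({2},{1,3}), ({3},{1,2}), ... (4 more)
Total ordered pairs: 8


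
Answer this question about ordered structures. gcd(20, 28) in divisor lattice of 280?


Meet=gcd.
gcd(20,28)=4


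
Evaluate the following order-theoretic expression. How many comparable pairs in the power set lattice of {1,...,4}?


A comparable pair {a,b} has a < b or b < a in the order.
Count unordered pairs where one element is strictly below the other.
Examples: {{},{1}}, {{},{2}}, {{},{3}}, {{},{4}}, ...
Total comparable pairs: 65


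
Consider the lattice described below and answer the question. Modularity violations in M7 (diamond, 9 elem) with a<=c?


Modular law: if a <= c then a v (b ^ c) = (a v b) ^ c.
Check all triples (a,b,c) with a <= c among 9 elements.
This lattice is modular (diamonds M_m and their chain-products are modular).
Total violating triples: 0


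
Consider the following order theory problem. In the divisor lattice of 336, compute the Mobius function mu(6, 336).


In a divisor lattice, mu(a,b) = mu(b/a) where mu is the classical Mobius function.
b/a = 336/6 = 56
Prime factorization of 56: primes [2, 7]
56 is not squarefree, so mu(56) = 0


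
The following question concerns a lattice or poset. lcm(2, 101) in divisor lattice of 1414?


Join=lcm.
gcd(2,101)=1
lcm=202


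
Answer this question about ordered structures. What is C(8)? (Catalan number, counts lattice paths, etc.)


C(n) = C(2n, n) / (n+1).
C(16, 8) = 12870
C(8) = 12870 / 9 = 1430


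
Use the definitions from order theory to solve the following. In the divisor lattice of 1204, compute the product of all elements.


Divisors of 1204: [1, 2, 4, 7, 14, 28, 43, 86, 172, 301, 602, 1204]
Product = n^(d(n)/2) = 1204^(12/2)
Product = 3046203561376976896


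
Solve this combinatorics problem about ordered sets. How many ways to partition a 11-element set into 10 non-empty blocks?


S(n,k) = k*S(n-1,k) + S(n-1,k-1).
S(10,10) = 1, S(10,9) = 45
S(11,10) = 10*1 + 45 = 10 + 45
S(11,10) = 55


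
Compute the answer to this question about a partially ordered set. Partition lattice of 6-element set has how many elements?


B(n) = number of set partitions of an n-element set.
B(n) satisfies the recurrence: B(n+1) = sum_k C(n,k)*B(k).
B(6) = 203


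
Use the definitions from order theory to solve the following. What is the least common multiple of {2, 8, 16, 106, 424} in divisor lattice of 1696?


In a divisor lattice, join = lcm (least common multiple).
Compute lcm iteratively: start with first element, then lcm(current, next).
Elements: [2, 8, 16, 106, 424]
lcm(2,8) = 8
lcm(8,16) = 16
lcm(16,106) = 848
lcm(848,424) = 848
Final lcm = 848


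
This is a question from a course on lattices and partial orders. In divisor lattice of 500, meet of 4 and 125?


In a divisor lattice, meet = gcd (greatest common divisor).
By Euclidean algorithm or factoring: gcd(4,125) = 1


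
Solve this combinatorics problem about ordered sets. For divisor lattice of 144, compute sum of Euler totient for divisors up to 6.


Divisors of 144 up to 6: [1, 2, 3, 4, 6]
phi values: [1, 1, 2, 2, 2]
Sum = 8


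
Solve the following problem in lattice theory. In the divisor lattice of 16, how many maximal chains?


A maximal chain goes from the minimum element to a maximal element via cover relations.
Counting all min-to-max paths in the cover graph.
Total maximal chains: 1


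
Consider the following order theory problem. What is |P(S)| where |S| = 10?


Power set = 2^n.
2^10 = 1024


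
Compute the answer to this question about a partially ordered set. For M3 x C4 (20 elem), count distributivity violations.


Distributive law: a ^ (b v c) = (a ^ b) v (a ^ c).
Check all 20^3 = 8000 ordered triples (a,b,c).
  e.g. a=(a1,0), b=(a2,0), c=(a3,0): lhs=(a1,0) != rhs=(0,0)
  e.g. a=(a1,0), b=(a2,0), c=(a3,1): lhs=(a1,0) != rhs=(0,0)
Total violating triples: 384


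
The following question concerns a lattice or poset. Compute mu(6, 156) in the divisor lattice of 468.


In a divisor lattice, mu(a,b) = mu(b/a) where mu is the classical Mobius function.
b/a = 156/6 = 26
Prime factorization of 26: primes [2, 13]
26 is squarefree with 2 prime factor(s), so mu(26) = (-1)^2 = 1


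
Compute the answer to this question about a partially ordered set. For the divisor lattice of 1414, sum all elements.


sigma(n) = sum of divisors.
Divisors of 1414: [1, 2, 7, 14, 101, 202, 707, 1414]
Sum = 2448


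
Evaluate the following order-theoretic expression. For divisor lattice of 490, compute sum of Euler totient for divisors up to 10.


Divisors of 490 up to 10: [1, 2, 5, 7, 10]
phi values: [1, 1, 4, 6, 4]
Sum = 16


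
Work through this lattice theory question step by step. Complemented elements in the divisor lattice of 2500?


An element a is complemented if some b has a meet b = bottom, a join b = top.
a is complemented iff gcd(a, n/a)=1, i.e. a is a unitary divisor of 2500.
Complemented elements: 1, 4, 625, 2500
Count: 4


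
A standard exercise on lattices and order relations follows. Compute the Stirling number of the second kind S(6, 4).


S(n,k) = k*S(n-1,k) + S(n-1,k-1).
S(5,4) = 10, S(5,3) = 25
S(6,4) = 4*10 + 25 = 40 + 25
S(6,4) = 65


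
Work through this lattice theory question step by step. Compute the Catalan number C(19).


C(n) = C(2n, n) / (n+1).
C(38, 19) = 35345263800
C(19) = 35345263800 / 20 = 1767263190


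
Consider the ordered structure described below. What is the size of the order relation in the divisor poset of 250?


The order relation is {(a,b) : a <= b}, reflexive so it includes (a,a).
Examples: (1,1), (1,10), (1,125), (1,2), (1,25), ...
Total ordered pairs: 30


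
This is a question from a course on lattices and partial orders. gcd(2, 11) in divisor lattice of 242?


Meet=gcd.
gcd(2,11)=1


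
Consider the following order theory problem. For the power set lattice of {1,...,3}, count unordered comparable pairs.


A comparable pair {a,b} has a < b or b < a in the order.
Count unordered pairs where one element is strictly below the other.
Examples: {{},{1}}, {{},{2}}, {{},{3}}, {{},{1,2}}, ...
Total comparable pairs: 19


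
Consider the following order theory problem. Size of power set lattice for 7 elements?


Power set = 2^n.
2^7 = 128


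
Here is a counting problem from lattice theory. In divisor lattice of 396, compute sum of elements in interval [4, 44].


Interval [4,44] in divisors of 396: [4, 44]
Sum = 48


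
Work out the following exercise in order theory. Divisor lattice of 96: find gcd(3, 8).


In a divisor lattice, meet = gcd (greatest common divisor).
By Euclidean algorithm or factoring: gcd(3,8) = 1


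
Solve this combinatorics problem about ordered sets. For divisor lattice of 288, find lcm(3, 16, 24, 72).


In a divisor lattice, join = lcm (least common multiple).
Compute lcm iteratively: start with first element, then lcm(current, next).
Elements: [3, 16, 24, 72]
lcm(3,16) = 48
lcm(48,24) = 48
lcm(48,72) = 144
Final lcm = 144


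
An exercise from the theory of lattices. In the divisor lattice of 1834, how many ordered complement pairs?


Complement pair (a,b): a meet b = bottom, a join b = top.
Here: gcd(a,b)=1 and lcm(a,b)=1834, i.e. a*b=1834 with a,b coprime.
Pairs found: (1,1834), (2,917), (7,262), (14,131), ... (4 more)
Total ordered pairs: 8


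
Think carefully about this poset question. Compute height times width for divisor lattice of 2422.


Height = length of longest chain minus 1; width = size of largest antichain.
A maximum chain: 1 | 173 | 1211 | 2422  (height 3).
A maximum antichain: {2, 7, 173}  (width 3).
Product = 3 * 3 = 9


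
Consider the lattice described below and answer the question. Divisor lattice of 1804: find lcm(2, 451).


In a divisor lattice, join = lcm (least common multiple).
gcd(2,451) = 1
lcm(2,451) = 2*451/gcd = 902/1 = 902


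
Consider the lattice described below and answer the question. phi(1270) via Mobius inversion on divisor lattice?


phi(n) = n * prod_{p|n} (1 - 1/p).
Prime divisors of 1270: [2, 5, 127]
phi(1270) = 1270 * (1 - 1/2) * (1 - 1/5) * (1 - 1/127)
phi(1270) = 504


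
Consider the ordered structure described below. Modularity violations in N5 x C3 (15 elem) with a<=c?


Modular law: if a <= c then a v (b ^ c) = (a v b) ^ c.
Check all triples (a,b,c) with a <= c among 15 elements.
  e.g. a=(a,0), b=(c,0), c=(b,0): lhs=(a,0) != rhs=(b,0)
  e.g. a=(a,0), b=(c,1), c=(b,0): lhs=(a,0) != rhs=(b,0)
Total violating triples: 18


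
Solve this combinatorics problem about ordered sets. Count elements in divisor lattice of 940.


Divisors of 940: [1, 2, 4, 5, 10, 20, 47, 94, 188, 235, 470, 940]
Count: 12


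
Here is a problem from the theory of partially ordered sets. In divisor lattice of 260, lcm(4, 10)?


Join=lcm.
gcd(4,10)=2
lcm=20


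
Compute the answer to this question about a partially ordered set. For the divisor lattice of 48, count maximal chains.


A maximal chain goes from the minimum element to a maximal element via cover relations.
Counting all min-to-max paths in the cover graph.
Total maximal chains: 5


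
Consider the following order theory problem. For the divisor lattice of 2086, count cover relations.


A cover relation a -< b holds when a < b with no c strictly between.
Cover relations:
  1 -< 2
  1 -< 7
  1 -< 149
  2 -< 14
  2 -< 298
  7 -< 14
  7 -< 1043
  14 -< 2086
  ...4 more
Total: 12


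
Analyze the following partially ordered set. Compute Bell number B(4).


B(n) = number of set partitions of an n-element set.
B(n) satisfies the recurrence: B(n+1) = sum_k C(n,k)*B(k).
B(4) = 15


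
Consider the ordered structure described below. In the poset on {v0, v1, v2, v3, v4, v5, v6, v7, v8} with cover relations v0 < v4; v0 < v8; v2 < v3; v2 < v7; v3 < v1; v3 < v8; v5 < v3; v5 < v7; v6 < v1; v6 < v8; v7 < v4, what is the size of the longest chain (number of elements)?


A chain is a totally ordered subset; we count the number of elements in a maximum chain.
Compute, for each element x, the size of the longest chain ending at x:
  v0: 1
  v2: 1
  v5: 1
  v6: 1
  v3: 2
  v7: 2
  ...
A maximum chain: v2 < v3 < v1
Number of elements in the longest chain: 3


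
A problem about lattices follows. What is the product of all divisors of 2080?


Divisors of 2080: [1, 2, 4, 5, 8, 10, 13, 16, 20, 26, 32, 40, 52, 65, 80, 104, 130, 160, 208, 260, 416, 520, 1040, 2080]
Product = n^(d(n)/2) = 2080^(24/2)
Product = 6557827967253220516257857536000000000000


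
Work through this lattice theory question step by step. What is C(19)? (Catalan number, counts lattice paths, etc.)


C(n) = C(2n, n) / (n+1).
C(38, 19) = 35345263800
C(19) = 35345263800 / 20 = 1767263190


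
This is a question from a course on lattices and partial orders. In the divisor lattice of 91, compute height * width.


Height = length of longest chain minus 1; width = size of largest antichain.
A maximum chain: 1 | 13 | 91  (height 2).
A maximum antichain: {7, 13}  (width 2).
Product = 2 * 2 = 4


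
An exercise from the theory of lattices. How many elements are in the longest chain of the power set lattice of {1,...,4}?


A chain is a totally ordered subset; we count the number of elements in a maximum chain.
Compute, for each element x, the size of the longest chain ending at x:
  {}: 1
  {1}: 2
  {2}: 2
  {3}: 2
  {4}: 2
  {1,2}: 3
  ...
A maximum chain: {} < {1} < {1,2} < {1,2,3} < {1,2,3,4}
Number of elements in the longest chain: 5


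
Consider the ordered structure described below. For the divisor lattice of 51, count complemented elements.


An element a is complemented if some b has a meet b = bottom, a join b = top.
a is complemented iff gcd(a, n/a)=1, i.e. a is a unitary divisor of 51.
Complemented elements: 1, 3, 17, 51
Count: 4


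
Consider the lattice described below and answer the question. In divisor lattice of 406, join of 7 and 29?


In a divisor lattice, join = lcm (least common multiple).
gcd(7,29) = 1
lcm(7,29) = 7*29/gcd = 203/1 = 203


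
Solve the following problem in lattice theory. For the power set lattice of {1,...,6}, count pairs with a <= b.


The order relation is {(a,b) : a <= b}, reflexive so it includes (a,a).
Examples: ({},{}), ({},{1,2}), ({},{1,2,3}), ({},{1,2,3,4}), ({},{1,2,3,4,5}), ...
Total ordered pairs: 729


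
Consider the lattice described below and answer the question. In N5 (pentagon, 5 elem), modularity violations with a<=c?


Modular law: if a <= c then a v (b ^ c) = (a v b) ^ c.
Check all triples (a,b,c) with a <= c among 5 elements.
  e.g. a=a, b=c, c=b: lhs=a != rhs=b
Total violating triples: 1


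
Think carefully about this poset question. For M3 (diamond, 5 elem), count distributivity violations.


Distributive law: a ^ (b v c) = (a ^ b) v (a ^ c).
Check all 5^3 = 125 ordered triples (a,b,c).
  e.g. a=a1, b=a2, c=a3: lhs=a1 != rhs=0
  e.g. a=a1, b=a3, c=a2: lhs=a1 != rhs=0
Total violating triples: 6


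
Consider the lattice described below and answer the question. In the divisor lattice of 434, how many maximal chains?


A maximal chain goes from the minimum element to a maximal element via cover relations.
Counting all min-to-max paths in the cover graph.
Total maximal chains: 6


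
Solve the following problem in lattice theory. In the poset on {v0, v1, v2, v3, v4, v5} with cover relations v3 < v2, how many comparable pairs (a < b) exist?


A comparable pair {a,b} has a < b or b < a in the order.
Count unordered pairs where one element is strictly below the other.
Examples: {v2,v3}
Total comparable pairs: 1


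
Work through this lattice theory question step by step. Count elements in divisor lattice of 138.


Divisors of 138: [1, 2, 3, 6, 23, 46, 69, 138]
Count: 8


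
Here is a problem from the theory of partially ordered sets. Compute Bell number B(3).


B(n) = number of set partitions of an n-element set.
B(n) satisfies the recurrence: B(n+1) = sum_k C(n,k)*B(k).
B(3) = 5


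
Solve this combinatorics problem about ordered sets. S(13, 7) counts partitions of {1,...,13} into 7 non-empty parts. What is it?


S(n,k) = k*S(n-1,k) + S(n-1,k-1).
S(12,7) = 627396, S(12,6) = 1323652
S(13,7) = 7*627396 + 1323652 = 4391772 + 1323652
S(13,7) = 5715424


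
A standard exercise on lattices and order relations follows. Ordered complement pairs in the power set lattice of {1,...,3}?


Complement pair (a,b): a meet b = bottom, a join b = top.
Here: A intersect B = {} and A union B = {1,...,3}.
Pairs found: ({},{1,2,3}), ({1},{2,3}), ({2},{1,3}), ({3},{1,2}), ... (4 more)
Total ordered pairs: 8


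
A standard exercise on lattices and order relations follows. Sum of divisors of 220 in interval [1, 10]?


Interval [1,10] in divisors of 220: [1, 2, 5, 10]
Sum = 18


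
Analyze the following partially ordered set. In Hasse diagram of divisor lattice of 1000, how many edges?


A cover relation a -< b holds when a < b with no c strictly between.
Cover relations:
  1 -< 2
  1 -< 5
  2 -< 4
  2 -< 10
  4 -< 8
  4 -< 20
  5 -< 10
  5 -< 25
  ...16 more
Total: 24


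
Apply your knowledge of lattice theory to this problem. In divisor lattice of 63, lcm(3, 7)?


Join=lcm.
gcd(3,7)=1
lcm=21


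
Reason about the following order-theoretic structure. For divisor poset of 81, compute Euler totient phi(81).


phi(n) = n * prod_{p|n} (1 - 1/p).
Prime divisors of 81: [3]
phi(81) = 81 * (1 - 1/3)
phi(81) = 54


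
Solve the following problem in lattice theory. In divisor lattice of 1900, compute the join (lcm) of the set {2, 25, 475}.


In a divisor lattice, join = lcm (least common multiple).
Compute lcm iteratively: start with first element, then lcm(current, next).
Elements: [2, 25, 475]
lcm(2,25) = 50
lcm(50,475) = 950
Final lcm = 950


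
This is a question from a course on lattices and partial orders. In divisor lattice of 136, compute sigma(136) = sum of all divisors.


sigma(n) = sum of divisors.
Divisors of 136: [1, 2, 4, 8, 17, 34, 68, 136]
Sum = 270


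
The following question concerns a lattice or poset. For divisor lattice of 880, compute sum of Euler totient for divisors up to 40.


Divisors of 880 up to 40: [1, 2, 4, 5, 8, 10, 11, 16, 20, 22, 40]
phi values: [1, 1, 2, 4, 4, 4, 10, 8, 8, 10, 16]
Sum = 68


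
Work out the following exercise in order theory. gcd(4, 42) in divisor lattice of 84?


Meet=gcd.
gcd(4,42)=2


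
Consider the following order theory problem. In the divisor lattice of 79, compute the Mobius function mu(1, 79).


In a divisor lattice, mu(a,b) = mu(b/a) where mu is the classical Mobius function.
b/a = 79/1 = 79
Prime factorization of 79: primes [79]
79 is squarefree with 1 prime factor(s), so mu(79) = (-1)^1 = -1


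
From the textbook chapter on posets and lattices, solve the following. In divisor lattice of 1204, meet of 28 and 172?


In a divisor lattice, meet = gcd (greatest common divisor).
By Euclidean algorithm or factoring: gcd(28,172) = 4


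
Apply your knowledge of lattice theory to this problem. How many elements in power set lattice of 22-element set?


Power set = 2^n.
2^22 = 4194304


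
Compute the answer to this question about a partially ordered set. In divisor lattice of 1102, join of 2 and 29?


In a divisor lattice, join = lcm (least common multiple).
gcd(2,29) = 1
lcm(2,29) = 2*29/gcd = 58/1 = 58


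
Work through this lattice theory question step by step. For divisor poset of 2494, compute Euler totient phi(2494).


phi(n) = n * prod_{p|n} (1 - 1/p).
Prime divisors of 2494: [2, 29, 43]
phi(2494) = 2494 * (1 - 1/2) * (1 - 1/29) * (1 - 1/43)
phi(2494) = 1176


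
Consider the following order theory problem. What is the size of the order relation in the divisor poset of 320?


The order relation is {(a,b) : a <= b}, reflexive so it includes (a,a).
Examples: (1,1), (1,10), (1,16), (1,160), (1,2), ...
Total ordered pairs: 84


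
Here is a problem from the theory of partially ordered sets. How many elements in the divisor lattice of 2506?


Divisors of 2506: [1, 2, 7, 14, 179, 358, 1253, 2506]
Count: 8


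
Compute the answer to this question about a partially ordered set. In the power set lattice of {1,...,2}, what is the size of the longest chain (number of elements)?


A chain is a totally ordered subset; we count the number of elements in a maximum chain.
Compute, for each element x, the size of the longest chain ending at x:
  {}: 1
  {1}: 2
  {2}: 2
  {1,2}: 3
A maximum chain: {} < {1} < {1,2}
Number of elements in the longest chain: 3


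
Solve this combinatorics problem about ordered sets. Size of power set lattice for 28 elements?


Power set = 2^n.
2^28 = 268435456


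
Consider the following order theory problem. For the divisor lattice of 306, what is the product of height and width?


Height = length of longest chain minus 1; width = size of largest antichain.
A maximum chain: 1 | 17 | 51 | 153 | 306  (height 4).
A maximum antichain: {6, 9, 34, 51}  (width 4).
Product = 4 * 4 = 16


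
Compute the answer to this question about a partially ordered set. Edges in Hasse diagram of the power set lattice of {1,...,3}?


A cover relation a -< b holds when a < b with no c strictly between.
Cover relations:
  {} -< {1}
  {} -< {2}
  {} -< {3}
  {1} -< {1,2}
  {1} -< {1,3}
  {2} -< {1,2}
  {2} -< {2,3}
  {3} -< {1,3}
  ...4 more
Total: 12


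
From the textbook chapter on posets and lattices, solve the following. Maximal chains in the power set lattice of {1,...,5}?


A maximal chain goes from the minimum element to a maximal element via cover relations.
Counting all min-to-max paths in the cover graph.
Total maximal chains: 120


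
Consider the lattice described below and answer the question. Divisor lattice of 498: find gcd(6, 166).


In a divisor lattice, meet = gcd (greatest common divisor).
By Euclidean algorithm or factoring: gcd(6,166) = 2


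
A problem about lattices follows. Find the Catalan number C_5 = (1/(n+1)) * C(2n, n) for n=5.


C(n) = C(2n, n) / (n+1).
C(10, 5) = 252
C(5) = 252 / 6 = 42


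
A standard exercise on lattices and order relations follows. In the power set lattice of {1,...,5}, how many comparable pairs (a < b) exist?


A comparable pair {a,b} has a < b or b < a in the order.
Count unordered pairs where one element is strictly below the other.
Examples: {{},{1}}, {{},{2}}, {{},{3}}, {{},{4}}, ...
Total comparable pairs: 211


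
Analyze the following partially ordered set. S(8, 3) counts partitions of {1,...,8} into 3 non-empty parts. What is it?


S(n,k) = k*S(n-1,k) + S(n-1,k-1).
S(7,3) = 301, S(7,2) = 63
S(8,3) = 3*301 + 63 = 903 + 63
S(8,3) = 966


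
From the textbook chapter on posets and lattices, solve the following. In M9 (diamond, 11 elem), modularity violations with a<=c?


Modular law: if a <= c then a v (b ^ c) = (a v b) ^ c.
Check all triples (a,b,c) with a <= c among 11 elements.
This lattice is modular (diamonds M_m and their chain-products are modular).
Total violating triples: 0


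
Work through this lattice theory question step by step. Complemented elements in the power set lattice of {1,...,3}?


An element a is complemented if some b has a meet b = bottom, a join b = top.
every subset A has complement S\A, so all elements are complemented.
Complemented elements: {}, {1}, {2}, {3}, {1,2}, {1,3}, ... (2 more)
Count: 8


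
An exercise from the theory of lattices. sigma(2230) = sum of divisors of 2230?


sigma(n) = sum of divisors.
Divisors of 2230: [1, 2, 5, 10, 223, 446, 1115, 2230]
Sum = 4032


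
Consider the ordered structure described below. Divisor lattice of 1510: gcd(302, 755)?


Meet=gcd.
gcd(302,755)=151


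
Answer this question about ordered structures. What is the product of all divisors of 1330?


Divisors of 1330: [1, 2, 5, 7, 10, 14, 19, 35, 38, 70, 95, 133, 190, 266, 665, 1330]
Product = n^(d(n)/2) = 1330^(16/2)
Product = 9790686120231984100000000


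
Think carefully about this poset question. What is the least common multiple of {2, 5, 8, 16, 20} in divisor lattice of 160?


In a divisor lattice, join = lcm (least common multiple).
Compute lcm iteratively: start with first element, then lcm(current, next).
Elements: [2, 5, 8, 16, 20]
lcm(2,5) = 10
lcm(10,8) = 40
lcm(40,16) = 80
lcm(80,20) = 80
Final lcm = 80


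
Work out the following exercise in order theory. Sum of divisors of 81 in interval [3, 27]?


Interval [3,27] in divisors of 81: [3, 9, 27]
Sum = 39


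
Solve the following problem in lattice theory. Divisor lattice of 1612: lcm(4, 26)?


Join=lcm.
gcd(4,26)=2
lcm=52


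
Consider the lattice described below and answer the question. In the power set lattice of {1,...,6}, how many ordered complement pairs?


Complement pair (a,b): a meet b = bottom, a join b = top.
Here: A intersect B = {} and A union B = {1,...,6}.
Pairs found: ({},{1,2,3,4,5,6}), ({1},{2,3,4,5,6}), ({2},{1,3,4,5,6}), ({3},{1,2,4,5,6}), ... (60 more)
Total ordered pairs: 64


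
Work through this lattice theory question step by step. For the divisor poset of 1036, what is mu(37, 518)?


In a divisor lattice, mu(a,b) = mu(b/a) where mu is the classical Mobius function.
b/a = 518/37 = 14
Prime factorization of 14: primes [2, 7]
14 is squarefree with 2 prime factor(s), so mu(14) = (-1)^2 = 1


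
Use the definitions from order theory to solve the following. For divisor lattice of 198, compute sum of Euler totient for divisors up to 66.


Divisors of 198 up to 66: [1, 2, 3, 6, 9, 11, 18, 22, 33, 66]
phi values: [1, 1, 2, 2, 6, 10, 6, 10, 20, 20]
Sum = 78


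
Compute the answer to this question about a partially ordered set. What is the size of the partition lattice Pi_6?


B(n) = number of set partitions of an n-element set.
B(n) satisfies the recurrence: B(n+1) = sum_k C(n,k)*B(k).
B(6) = 203


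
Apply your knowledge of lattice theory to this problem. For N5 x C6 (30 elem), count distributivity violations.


Distributive law: a ^ (b v c) = (a ^ b) v (a ^ c).
Check all 30^3 = 27000 ordered triples (a,b,c).
  e.g. a=(b,0), b=(a,0), c=(c,0): lhs=(b,0) != rhs=(a,0)
  e.g. a=(b,0), b=(a,0), c=(c,1): lhs=(b,0) != rhs=(a,0)
Total violating triples: 432


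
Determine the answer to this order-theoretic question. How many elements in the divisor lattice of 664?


Divisors of 664: [1, 2, 4, 8, 83, 166, 332, 664]
Count: 8


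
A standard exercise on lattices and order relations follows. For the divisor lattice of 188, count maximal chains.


A maximal chain goes from the minimum element to a maximal element via cover relations.
Counting all min-to-max paths in the cover graph.
Total maximal chains: 3


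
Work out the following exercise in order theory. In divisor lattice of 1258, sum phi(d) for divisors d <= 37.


Divisors of 1258 up to 37: [1, 2, 17, 34, 37]
phi values: [1, 1, 16, 16, 36]
Sum = 70


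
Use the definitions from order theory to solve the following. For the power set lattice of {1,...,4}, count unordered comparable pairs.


A comparable pair {a,b} has a < b or b < a in the order.
Count unordered pairs where one element is strictly below the other.
Examples: {{},{1}}, {{},{2}}, {{},{3}}, {{},{4}}, ...
Total comparable pairs: 65


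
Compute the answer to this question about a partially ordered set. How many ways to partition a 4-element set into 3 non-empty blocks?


S(n,k) = k*S(n-1,k) + S(n-1,k-1).
S(3,3) = 1, S(3,2) = 3
S(4,3) = 3*1 + 3 = 3 + 3
S(4,3) = 6


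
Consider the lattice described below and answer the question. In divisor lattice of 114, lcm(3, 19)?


Join=lcm.
gcd(3,19)=1
lcm=57


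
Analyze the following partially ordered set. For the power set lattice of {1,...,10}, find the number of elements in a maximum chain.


A chain is a totally ordered subset; we count the number of elements in a maximum chain.
Compute, for each element x, the size of the longest chain ending at x:
  {}: 1
  {1}: 2
  {2}: 2
  {3}: 2
  {4}: 2
  {5}: 2
  ...
A maximum chain: {} < {1} < {1,2} < {1,2,3} < {1,2,3,4} < {1,2,3,4,5} < {1,2,3,4,5,6} < {1,2,3,4,5,6,7} < {1,2,3,4,5,6,7,8} < {1,2,3,4,5,6,7,8,9} < {1,2,3,4,5,6,7,8,9,10}
Number of elements in the longest chain: 11
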